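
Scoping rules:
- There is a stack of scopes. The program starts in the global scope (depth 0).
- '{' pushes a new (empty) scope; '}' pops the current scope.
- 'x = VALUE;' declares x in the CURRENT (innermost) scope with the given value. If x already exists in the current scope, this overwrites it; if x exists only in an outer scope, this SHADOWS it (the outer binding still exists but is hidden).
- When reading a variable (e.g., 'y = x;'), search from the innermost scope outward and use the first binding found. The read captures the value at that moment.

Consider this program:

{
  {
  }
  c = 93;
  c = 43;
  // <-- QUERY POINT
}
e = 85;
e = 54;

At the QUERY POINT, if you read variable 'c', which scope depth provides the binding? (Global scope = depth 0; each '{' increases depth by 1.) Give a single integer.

Step 1: enter scope (depth=1)
Step 2: enter scope (depth=2)
Step 3: exit scope (depth=1)
Step 4: declare c=93 at depth 1
Step 5: declare c=43 at depth 1
Visible at query point: c=43

Answer: 1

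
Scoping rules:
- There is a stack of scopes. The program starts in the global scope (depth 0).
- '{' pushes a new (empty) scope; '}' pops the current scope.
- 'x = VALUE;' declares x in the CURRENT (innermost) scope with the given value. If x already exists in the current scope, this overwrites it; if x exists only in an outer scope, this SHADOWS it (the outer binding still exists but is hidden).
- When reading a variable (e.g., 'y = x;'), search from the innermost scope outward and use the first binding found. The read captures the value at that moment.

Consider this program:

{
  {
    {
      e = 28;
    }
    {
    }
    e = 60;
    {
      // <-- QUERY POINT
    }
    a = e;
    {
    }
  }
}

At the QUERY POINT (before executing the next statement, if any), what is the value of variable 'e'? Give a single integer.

Answer: 60

Derivation:
Step 1: enter scope (depth=1)
Step 2: enter scope (depth=2)
Step 3: enter scope (depth=3)
Step 4: declare e=28 at depth 3
Step 5: exit scope (depth=2)
Step 6: enter scope (depth=3)
Step 7: exit scope (depth=2)
Step 8: declare e=60 at depth 2
Step 9: enter scope (depth=3)
Visible at query point: e=60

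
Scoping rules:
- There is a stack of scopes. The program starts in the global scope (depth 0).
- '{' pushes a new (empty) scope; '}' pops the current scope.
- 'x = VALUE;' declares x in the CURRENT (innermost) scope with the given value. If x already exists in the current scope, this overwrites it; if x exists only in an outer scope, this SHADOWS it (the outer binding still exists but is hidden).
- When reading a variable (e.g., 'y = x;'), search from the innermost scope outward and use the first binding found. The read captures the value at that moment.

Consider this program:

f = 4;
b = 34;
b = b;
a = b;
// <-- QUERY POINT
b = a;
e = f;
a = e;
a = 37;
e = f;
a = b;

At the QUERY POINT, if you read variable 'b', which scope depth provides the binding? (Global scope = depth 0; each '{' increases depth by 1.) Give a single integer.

Step 1: declare f=4 at depth 0
Step 2: declare b=34 at depth 0
Step 3: declare b=(read b)=34 at depth 0
Step 4: declare a=(read b)=34 at depth 0
Visible at query point: a=34 b=34 f=4

Answer: 0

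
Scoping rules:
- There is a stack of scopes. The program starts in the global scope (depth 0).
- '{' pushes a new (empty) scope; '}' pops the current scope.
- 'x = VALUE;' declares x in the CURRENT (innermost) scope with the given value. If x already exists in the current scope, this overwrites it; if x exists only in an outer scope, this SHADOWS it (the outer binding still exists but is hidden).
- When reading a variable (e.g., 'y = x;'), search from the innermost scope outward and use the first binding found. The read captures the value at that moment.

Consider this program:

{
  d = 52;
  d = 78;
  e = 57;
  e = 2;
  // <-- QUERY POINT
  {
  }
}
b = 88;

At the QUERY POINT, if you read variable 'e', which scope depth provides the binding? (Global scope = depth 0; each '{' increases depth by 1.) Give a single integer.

Step 1: enter scope (depth=1)
Step 2: declare d=52 at depth 1
Step 3: declare d=78 at depth 1
Step 4: declare e=57 at depth 1
Step 5: declare e=2 at depth 1
Visible at query point: d=78 e=2

Answer: 1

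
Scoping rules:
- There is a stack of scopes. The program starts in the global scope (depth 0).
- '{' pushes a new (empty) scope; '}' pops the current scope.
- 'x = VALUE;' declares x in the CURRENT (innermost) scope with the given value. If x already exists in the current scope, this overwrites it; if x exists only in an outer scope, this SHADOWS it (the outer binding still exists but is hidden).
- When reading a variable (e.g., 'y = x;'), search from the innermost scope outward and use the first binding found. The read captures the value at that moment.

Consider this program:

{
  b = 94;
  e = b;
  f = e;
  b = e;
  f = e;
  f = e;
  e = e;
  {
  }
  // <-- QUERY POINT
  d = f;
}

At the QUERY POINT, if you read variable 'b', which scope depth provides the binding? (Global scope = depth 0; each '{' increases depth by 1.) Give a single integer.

Answer: 1

Derivation:
Step 1: enter scope (depth=1)
Step 2: declare b=94 at depth 1
Step 3: declare e=(read b)=94 at depth 1
Step 4: declare f=(read e)=94 at depth 1
Step 5: declare b=(read e)=94 at depth 1
Step 6: declare f=(read e)=94 at depth 1
Step 7: declare f=(read e)=94 at depth 1
Step 8: declare e=(read e)=94 at depth 1
Step 9: enter scope (depth=2)
Step 10: exit scope (depth=1)
Visible at query point: b=94 e=94 f=94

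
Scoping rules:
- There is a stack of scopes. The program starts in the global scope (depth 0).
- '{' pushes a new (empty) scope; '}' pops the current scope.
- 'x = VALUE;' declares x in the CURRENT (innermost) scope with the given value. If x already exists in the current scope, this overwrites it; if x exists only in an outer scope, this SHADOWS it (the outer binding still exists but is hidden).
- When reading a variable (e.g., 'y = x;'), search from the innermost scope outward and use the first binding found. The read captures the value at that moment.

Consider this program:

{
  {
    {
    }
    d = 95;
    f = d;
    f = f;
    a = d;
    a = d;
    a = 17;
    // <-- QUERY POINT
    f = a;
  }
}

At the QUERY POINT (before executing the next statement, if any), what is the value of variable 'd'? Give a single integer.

Step 1: enter scope (depth=1)
Step 2: enter scope (depth=2)
Step 3: enter scope (depth=3)
Step 4: exit scope (depth=2)
Step 5: declare d=95 at depth 2
Step 6: declare f=(read d)=95 at depth 2
Step 7: declare f=(read f)=95 at depth 2
Step 8: declare a=(read d)=95 at depth 2
Step 9: declare a=(read d)=95 at depth 2
Step 10: declare a=17 at depth 2
Visible at query point: a=17 d=95 f=95

Answer: 95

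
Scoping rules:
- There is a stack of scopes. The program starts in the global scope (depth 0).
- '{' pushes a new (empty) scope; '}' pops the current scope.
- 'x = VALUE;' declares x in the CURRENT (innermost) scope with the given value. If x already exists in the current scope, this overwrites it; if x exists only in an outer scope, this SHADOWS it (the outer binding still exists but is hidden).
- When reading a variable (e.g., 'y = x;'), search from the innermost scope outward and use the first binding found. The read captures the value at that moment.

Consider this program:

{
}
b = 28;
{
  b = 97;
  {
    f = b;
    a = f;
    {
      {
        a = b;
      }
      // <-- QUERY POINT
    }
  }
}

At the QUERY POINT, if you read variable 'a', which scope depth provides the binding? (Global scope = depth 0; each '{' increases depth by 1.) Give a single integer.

Step 1: enter scope (depth=1)
Step 2: exit scope (depth=0)
Step 3: declare b=28 at depth 0
Step 4: enter scope (depth=1)
Step 5: declare b=97 at depth 1
Step 6: enter scope (depth=2)
Step 7: declare f=(read b)=97 at depth 2
Step 8: declare a=(read f)=97 at depth 2
Step 9: enter scope (depth=3)
Step 10: enter scope (depth=4)
Step 11: declare a=(read b)=97 at depth 4
Step 12: exit scope (depth=3)
Visible at query point: a=97 b=97 f=97

Answer: 2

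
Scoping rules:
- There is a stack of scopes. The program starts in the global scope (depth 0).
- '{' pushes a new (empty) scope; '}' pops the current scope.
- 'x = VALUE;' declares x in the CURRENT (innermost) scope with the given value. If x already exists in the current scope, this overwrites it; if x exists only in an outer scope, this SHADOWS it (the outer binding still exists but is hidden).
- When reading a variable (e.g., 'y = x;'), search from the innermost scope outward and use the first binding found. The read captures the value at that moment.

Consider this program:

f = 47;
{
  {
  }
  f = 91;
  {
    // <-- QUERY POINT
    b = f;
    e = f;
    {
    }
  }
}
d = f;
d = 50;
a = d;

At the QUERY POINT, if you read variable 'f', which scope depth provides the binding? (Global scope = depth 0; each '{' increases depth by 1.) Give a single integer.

Step 1: declare f=47 at depth 0
Step 2: enter scope (depth=1)
Step 3: enter scope (depth=2)
Step 4: exit scope (depth=1)
Step 5: declare f=91 at depth 1
Step 6: enter scope (depth=2)
Visible at query point: f=91

Answer: 1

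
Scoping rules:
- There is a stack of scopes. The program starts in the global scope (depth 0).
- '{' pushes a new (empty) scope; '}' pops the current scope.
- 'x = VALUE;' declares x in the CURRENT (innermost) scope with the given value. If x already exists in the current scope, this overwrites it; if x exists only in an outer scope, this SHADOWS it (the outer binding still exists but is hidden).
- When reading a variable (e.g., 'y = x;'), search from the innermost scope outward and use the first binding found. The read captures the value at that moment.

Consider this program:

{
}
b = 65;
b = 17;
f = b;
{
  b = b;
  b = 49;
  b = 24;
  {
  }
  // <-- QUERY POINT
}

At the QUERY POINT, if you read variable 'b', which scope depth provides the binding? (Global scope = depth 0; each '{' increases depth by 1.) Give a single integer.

Step 1: enter scope (depth=1)
Step 2: exit scope (depth=0)
Step 3: declare b=65 at depth 0
Step 4: declare b=17 at depth 0
Step 5: declare f=(read b)=17 at depth 0
Step 6: enter scope (depth=1)
Step 7: declare b=(read b)=17 at depth 1
Step 8: declare b=49 at depth 1
Step 9: declare b=24 at depth 1
Step 10: enter scope (depth=2)
Step 11: exit scope (depth=1)
Visible at query point: b=24 f=17

Answer: 1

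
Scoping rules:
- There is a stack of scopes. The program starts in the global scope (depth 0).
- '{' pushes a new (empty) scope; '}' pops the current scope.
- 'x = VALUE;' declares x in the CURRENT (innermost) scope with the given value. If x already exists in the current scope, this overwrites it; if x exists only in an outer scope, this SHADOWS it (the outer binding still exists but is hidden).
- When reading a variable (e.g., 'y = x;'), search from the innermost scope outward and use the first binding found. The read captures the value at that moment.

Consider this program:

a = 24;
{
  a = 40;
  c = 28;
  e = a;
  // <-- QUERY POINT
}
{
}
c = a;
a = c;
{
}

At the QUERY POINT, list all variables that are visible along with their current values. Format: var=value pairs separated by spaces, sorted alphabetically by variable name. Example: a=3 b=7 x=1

Step 1: declare a=24 at depth 0
Step 2: enter scope (depth=1)
Step 3: declare a=40 at depth 1
Step 4: declare c=28 at depth 1
Step 5: declare e=(read a)=40 at depth 1
Visible at query point: a=40 c=28 e=40

Answer: a=40 c=28 e=40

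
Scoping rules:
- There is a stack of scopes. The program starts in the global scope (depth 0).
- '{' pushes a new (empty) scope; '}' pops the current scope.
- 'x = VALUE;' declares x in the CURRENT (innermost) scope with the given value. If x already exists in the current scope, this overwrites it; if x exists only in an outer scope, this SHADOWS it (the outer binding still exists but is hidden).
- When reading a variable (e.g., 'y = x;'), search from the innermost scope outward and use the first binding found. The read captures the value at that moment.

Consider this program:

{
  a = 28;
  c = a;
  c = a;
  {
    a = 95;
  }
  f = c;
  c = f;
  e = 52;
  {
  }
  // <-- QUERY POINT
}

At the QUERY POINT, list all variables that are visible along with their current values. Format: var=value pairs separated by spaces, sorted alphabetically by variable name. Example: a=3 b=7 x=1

Step 1: enter scope (depth=1)
Step 2: declare a=28 at depth 1
Step 3: declare c=(read a)=28 at depth 1
Step 4: declare c=(read a)=28 at depth 1
Step 5: enter scope (depth=2)
Step 6: declare a=95 at depth 2
Step 7: exit scope (depth=1)
Step 8: declare f=(read c)=28 at depth 1
Step 9: declare c=(read f)=28 at depth 1
Step 10: declare e=52 at depth 1
Step 11: enter scope (depth=2)
Step 12: exit scope (depth=1)
Visible at query point: a=28 c=28 e=52 f=28

Answer: a=28 c=28 e=52 f=28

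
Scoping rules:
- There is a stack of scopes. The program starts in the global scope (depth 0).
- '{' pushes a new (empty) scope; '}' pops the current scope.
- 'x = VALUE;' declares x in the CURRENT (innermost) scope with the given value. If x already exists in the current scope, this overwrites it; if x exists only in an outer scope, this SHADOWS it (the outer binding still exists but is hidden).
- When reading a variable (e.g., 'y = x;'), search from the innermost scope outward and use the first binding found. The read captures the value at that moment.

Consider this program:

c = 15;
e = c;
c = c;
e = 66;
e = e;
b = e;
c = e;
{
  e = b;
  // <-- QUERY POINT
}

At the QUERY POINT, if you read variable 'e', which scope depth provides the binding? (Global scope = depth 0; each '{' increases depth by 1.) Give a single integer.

Answer: 1

Derivation:
Step 1: declare c=15 at depth 0
Step 2: declare e=(read c)=15 at depth 0
Step 3: declare c=(read c)=15 at depth 0
Step 4: declare e=66 at depth 0
Step 5: declare e=(read e)=66 at depth 0
Step 6: declare b=(read e)=66 at depth 0
Step 7: declare c=(read e)=66 at depth 0
Step 8: enter scope (depth=1)
Step 9: declare e=(read b)=66 at depth 1
Visible at query point: b=66 c=66 e=66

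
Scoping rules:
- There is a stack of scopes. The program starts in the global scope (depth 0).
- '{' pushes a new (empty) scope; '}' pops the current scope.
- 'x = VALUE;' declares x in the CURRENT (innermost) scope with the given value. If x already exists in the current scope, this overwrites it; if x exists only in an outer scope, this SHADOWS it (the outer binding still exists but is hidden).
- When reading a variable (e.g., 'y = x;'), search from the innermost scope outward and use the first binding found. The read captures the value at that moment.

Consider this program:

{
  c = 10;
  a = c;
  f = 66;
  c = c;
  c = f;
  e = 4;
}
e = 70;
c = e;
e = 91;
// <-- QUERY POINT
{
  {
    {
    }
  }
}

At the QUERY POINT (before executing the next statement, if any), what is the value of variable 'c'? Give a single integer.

Answer: 70

Derivation:
Step 1: enter scope (depth=1)
Step 2: declare c=10 at depth 1
Step 3: declare a=(read c)=10 at depth 1
Step 4: declare f=66 at depth 1
Step 5: declare c=(read c)=10 at depth 1
Step 6: declare c=(read f)=66 at depth 1
Step 7: declare e=4 at depth 1
Step 8: exit scope (depth=0)
Step 9: declare e=70 at depth 0
Step 10: declare c=(read e)=70 at depth 0
Step 11: declare e=91 at depth 0
Visible at query point: c=70 e=91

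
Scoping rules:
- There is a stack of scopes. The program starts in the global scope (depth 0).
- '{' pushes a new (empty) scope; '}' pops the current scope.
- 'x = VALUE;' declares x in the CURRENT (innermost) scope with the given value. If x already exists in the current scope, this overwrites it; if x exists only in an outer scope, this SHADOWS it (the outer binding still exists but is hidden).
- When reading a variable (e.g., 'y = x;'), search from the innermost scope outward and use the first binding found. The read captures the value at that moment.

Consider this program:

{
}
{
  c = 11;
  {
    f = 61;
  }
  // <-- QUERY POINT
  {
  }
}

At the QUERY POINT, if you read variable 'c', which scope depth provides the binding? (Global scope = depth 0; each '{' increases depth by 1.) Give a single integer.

Step 1: enter scope (depth=1)
Step 2: exit scope (depth=0)
Step 3: enter scope (depth=1)
Step 4: declare c=11 at depth 1
Step 5: enter scope (depth=2)
Step 6: declare f=61 at depth 2
Step 7: exit scope (depth=1)
Visible at query point: c=11

Answer: 1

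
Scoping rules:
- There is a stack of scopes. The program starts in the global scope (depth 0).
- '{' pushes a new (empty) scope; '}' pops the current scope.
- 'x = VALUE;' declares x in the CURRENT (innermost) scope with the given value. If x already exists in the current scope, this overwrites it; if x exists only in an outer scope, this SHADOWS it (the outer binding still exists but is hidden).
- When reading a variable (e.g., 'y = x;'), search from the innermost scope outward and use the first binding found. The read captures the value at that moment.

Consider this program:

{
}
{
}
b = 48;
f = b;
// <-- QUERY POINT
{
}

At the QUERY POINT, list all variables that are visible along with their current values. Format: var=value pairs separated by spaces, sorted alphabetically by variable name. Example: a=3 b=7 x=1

Answer: b=48 f=48

Derivation:
Step 1: enter scope (depth=1)
Step 2: exit scope (depth=0)
Step 3: enter scope (depth=1)
Step 4: exit scope (depth=0)
Step 5: declare b=48 at depth 0
Step 6: declare f=(read b)=48 at depth 0
Visible at query point: b=48 f=48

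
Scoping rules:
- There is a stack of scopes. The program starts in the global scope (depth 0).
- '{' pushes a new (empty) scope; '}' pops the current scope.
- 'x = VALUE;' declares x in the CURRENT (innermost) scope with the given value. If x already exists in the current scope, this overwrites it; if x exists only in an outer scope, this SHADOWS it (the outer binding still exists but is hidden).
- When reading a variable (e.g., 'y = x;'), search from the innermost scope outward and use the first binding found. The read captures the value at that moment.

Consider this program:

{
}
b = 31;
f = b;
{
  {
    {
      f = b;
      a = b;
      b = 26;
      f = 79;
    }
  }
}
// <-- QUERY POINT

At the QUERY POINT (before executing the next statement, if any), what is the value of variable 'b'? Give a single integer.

Answer: 31

Derivation:
Step 1: enter scope (depth=1)
Step 2: exit scope (depth=0)
Step 3: declare b=31 at depth 0
Step 4: declare f=(read b)=31 at depth 0
Step 5: enter scope (depth=1)
Step 6: enter scope (depth=2)
Step 7: enter scope (depth=3)
Step 8: declare f=(read b)=31 at depth 3
Step 9: declare a=(read b)=31 at depth 3
Step 10: declare b=26 at depth 3
Step 11: declare f=79 at depth 3
Step 12: exit scope (depth=2)
Step 13: exit scope (depth=1)
Step 14: exit scope (depth=0)
Visible at query point: b=31 f=31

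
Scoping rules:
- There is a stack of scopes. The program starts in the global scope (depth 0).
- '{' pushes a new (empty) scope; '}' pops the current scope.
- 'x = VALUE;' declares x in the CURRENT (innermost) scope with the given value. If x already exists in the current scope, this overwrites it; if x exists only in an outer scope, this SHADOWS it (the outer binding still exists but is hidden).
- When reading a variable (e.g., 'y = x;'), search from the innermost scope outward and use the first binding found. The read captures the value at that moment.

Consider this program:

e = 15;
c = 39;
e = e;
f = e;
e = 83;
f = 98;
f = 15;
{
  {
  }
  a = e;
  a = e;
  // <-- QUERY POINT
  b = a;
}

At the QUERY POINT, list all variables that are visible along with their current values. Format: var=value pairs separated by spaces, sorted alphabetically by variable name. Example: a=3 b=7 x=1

Step 1: declare e=15 at depth 0
Step 2: declare c=39 at depth 0
Step 3: declare e=(read e)=15 at depth 0
Step 4: declare f=(read e)=15 at depth 0
Step 5: declare e=83 at depth 0
Step 6: declare f=98 at depth 0
Step 7: declare f=15 at depth 0
Step 8: enter scope (depth=1)
Step 9: enter scope (depth=2)
Step 10: exit scope (depth=1)
Step 11: declare a=(read e)=83 at depth 1
Step 12: declare a=(read e)=83 at depth 1
Visible at query point: a=83 c=39 e=83 f=15

Answer: a=83 c=39 e=83 f=15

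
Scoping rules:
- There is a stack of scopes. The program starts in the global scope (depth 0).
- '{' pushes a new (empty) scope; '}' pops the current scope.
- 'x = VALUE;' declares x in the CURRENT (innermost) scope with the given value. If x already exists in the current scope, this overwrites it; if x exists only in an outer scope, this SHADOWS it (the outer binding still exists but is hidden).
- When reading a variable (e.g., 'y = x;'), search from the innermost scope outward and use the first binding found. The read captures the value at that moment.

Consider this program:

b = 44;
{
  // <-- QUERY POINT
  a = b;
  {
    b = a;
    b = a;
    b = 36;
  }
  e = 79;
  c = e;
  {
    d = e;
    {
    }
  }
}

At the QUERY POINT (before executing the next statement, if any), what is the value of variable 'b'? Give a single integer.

Answer: 44

Derivation:
Step 1: declare b=44 at depth 0
Step 2: enter scope (depth=1)
Visible at query point: b=44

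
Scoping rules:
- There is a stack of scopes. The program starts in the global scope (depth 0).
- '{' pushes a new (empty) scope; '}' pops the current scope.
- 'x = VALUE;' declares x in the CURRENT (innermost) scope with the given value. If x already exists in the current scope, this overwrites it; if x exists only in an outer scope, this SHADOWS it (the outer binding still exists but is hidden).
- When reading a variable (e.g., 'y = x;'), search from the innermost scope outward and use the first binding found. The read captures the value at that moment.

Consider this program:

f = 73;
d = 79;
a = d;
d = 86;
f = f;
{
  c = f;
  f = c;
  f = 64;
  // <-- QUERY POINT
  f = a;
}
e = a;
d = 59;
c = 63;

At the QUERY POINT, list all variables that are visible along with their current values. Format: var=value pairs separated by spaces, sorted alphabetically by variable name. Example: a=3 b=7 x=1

Answer: a=79 c=73 d=86 f=64

Derivation:
Step 1: declare f=73 at depth 0
Step 2: declare d=79 at depth 0
Step 3: declare a=(read d)=79 at depth 0
Step 4: declare d=86 at depth 0
Step 5: declare f=(read f)=73 at depth 0
Step 6: enter scope (depth=1)
Step 7: declare c=(read f)=73 at depth 1
Step 8: declare f=(read c)=73 at depth 1
Step 9: declare f=64 at depth 1
Visible at query point: a=79 c=73 d=86 f=64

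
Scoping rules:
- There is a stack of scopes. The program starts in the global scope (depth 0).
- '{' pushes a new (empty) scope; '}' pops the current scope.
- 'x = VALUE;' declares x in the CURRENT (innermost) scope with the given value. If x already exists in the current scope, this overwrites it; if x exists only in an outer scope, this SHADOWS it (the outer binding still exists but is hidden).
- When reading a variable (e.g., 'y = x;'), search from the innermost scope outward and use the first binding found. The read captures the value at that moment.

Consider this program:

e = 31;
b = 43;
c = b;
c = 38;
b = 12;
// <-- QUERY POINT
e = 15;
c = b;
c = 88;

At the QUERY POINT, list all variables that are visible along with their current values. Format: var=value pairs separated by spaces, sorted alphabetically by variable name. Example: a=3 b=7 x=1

Step 1: declare e=31 at depth 0
Step 2: declare b=43 at depth 0
Step 3: declare c=(read b)=43 at depth 0
Step 4: declare c=38 at depth 0
Step 5: declare b=12 at depth 0
Visible at query point: b=12 c=38 e=31

Answer: b=12 c=38 e=31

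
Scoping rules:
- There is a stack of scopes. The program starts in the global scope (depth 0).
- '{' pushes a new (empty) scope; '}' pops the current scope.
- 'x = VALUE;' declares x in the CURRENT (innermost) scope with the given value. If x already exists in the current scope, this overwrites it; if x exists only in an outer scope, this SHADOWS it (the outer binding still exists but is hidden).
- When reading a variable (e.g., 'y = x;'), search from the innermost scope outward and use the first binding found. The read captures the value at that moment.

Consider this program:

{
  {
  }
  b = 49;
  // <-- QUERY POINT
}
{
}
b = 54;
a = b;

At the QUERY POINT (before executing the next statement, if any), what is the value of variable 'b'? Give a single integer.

Step 1: enter scope (depth=1)
Step 2: enter scope (depth=2)
Step 3: exit scope (depth=1)
Step 4: declare b=49 at depth 1
Visible at query point: b=49

Answer: 49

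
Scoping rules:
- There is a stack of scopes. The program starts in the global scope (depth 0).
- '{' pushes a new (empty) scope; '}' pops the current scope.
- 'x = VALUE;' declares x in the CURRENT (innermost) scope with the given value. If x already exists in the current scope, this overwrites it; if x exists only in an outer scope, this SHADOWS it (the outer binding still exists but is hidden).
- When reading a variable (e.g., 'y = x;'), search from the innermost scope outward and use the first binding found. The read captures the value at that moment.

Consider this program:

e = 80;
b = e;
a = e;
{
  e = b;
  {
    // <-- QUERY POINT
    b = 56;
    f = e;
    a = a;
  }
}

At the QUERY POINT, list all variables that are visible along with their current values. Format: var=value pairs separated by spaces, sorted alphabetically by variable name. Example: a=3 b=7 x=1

Step 1: declare e=80 at depth 0
Step 2: declare b=(read e)=80 at depth 0
Step 3: declare a=(read e)=80 at depth 0
Step 4: enter scope (depth=1)
Step 5: declare e=(read b)=80 at depth 1
Step 6: enter scope (depth=2)
Visible at query point: a=80 b=80 e=80

Answer: a=80 b=80 e=80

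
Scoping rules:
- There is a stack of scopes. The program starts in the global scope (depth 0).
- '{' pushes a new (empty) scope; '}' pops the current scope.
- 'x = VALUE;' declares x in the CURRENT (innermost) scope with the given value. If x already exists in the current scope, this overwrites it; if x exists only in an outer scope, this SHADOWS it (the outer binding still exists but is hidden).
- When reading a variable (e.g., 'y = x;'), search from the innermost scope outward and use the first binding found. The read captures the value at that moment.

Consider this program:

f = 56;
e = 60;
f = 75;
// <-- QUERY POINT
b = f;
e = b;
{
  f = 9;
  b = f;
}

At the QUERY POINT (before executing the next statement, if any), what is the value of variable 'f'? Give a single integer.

Answer: 75

Derivation:
Step 1: declare f=56 at depth 0
Step 2: declare e=60 at depth 0
Step 3: declare f=75 at depth 0
Visible at query point: e=60 f=75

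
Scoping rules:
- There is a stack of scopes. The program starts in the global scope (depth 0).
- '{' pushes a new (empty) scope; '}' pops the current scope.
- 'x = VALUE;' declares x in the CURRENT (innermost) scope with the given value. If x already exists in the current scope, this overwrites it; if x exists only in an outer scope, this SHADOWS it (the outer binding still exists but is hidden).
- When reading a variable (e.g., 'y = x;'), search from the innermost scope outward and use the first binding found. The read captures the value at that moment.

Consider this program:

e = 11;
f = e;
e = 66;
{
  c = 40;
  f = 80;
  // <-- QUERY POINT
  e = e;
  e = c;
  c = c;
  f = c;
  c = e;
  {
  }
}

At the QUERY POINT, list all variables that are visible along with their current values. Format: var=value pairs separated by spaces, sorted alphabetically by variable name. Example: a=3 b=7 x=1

Step 1: declare e=11 at depth 0
Step 2: declare f=(read e)=11 at depth 0
Step 3: declare e=66 at depth 0
Step 4: enter scope (depth=1)
Step 5: declare c=40 at depth 1
Step 6: declare f=80 at depth 1
Visible at query point: c=40 e=66 f=80

Answer: c=40 e=66 f=80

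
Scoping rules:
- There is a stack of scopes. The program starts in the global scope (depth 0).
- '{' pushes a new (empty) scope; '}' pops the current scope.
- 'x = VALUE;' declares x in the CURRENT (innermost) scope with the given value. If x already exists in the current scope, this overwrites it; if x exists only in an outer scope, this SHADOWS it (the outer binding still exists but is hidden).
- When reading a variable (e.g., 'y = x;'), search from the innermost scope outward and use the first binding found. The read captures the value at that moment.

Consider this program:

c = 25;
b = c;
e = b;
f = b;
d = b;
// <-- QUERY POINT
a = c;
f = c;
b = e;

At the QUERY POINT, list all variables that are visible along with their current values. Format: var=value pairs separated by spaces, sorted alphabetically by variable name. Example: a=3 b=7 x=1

Step 1: declare c=25 at depth 0
Step 2: declare b=(read c)=25 at depth 0
Step 3: declare e=(read b)=25 at depth 0
Step 4: declare f=(read b)=25 at depth 0
Step 5: declare d=(read b)=25 at depth 0
Visible at query point: b=25 c=25 d=25 e=25 f=25

Answer: b=25 c=25 d=25 e=25 f=25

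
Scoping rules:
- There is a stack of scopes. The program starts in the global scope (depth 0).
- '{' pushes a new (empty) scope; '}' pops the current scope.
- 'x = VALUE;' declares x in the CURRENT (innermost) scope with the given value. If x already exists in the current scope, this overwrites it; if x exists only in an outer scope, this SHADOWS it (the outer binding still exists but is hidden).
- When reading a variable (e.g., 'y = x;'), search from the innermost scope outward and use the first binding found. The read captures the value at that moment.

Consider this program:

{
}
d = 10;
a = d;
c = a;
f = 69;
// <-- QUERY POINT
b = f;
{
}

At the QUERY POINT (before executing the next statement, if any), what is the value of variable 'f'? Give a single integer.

Step 1: enter scope (depth=1)
Step 2: exit scope (depth=0)
Step 3: declare d=10 at depth 0
Step 4: declare a=(read d)=10 at depth 0
Step 5: declare c=(read a)=10 at depth 0
Step 6: declare f=69 at depth 0
Visible at query point: a=10 c=10 d=10 f=69

Answer: 69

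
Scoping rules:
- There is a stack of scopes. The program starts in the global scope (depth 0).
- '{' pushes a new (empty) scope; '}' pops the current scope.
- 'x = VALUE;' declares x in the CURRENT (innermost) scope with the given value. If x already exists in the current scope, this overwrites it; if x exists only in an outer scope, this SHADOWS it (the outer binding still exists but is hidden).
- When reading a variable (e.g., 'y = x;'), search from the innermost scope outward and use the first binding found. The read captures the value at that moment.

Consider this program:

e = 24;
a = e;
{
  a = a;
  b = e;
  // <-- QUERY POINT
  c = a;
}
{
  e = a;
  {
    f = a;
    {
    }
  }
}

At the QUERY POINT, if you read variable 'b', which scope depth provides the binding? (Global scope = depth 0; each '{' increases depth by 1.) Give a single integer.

Step 1: declare e=24 at depth 0
Step 2: declare a=(read e)=24 at depth 0
Step 3: enter scope (depth=1)
Step 4: declare a=(read a)=24 at depth 1
Step 5: declare b=(read e)=24 at depth 1
Visible at query point: a=24 b=24 e=24

Answer: 1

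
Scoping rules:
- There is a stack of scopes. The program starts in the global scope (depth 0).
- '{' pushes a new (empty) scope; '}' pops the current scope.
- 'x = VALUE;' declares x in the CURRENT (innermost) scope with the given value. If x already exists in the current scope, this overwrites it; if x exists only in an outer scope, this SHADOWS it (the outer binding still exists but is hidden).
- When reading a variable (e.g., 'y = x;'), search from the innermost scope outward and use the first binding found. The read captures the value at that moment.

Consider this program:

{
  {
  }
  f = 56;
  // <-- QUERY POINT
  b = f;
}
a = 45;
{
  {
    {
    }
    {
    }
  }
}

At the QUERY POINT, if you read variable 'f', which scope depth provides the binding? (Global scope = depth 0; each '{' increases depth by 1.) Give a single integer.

Answer: 1

Derivation:
Step 1: enter scope (depth=1)
Step 2: enter scope (depth=2)
Step 3: exit scope (depth=1)
Step 4: declare f=56 at depth 1
Visible at query point: f=56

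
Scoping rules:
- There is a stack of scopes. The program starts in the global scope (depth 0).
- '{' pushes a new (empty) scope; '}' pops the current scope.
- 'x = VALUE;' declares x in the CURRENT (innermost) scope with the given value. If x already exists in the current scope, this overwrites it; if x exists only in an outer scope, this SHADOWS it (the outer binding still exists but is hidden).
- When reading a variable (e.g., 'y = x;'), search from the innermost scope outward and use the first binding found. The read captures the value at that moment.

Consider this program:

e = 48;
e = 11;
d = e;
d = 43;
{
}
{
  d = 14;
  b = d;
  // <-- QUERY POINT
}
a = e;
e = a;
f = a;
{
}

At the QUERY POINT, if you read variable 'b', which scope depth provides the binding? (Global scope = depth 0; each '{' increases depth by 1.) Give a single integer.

Answer: 1

Derivation:
Step 1: declare e=48 at depth 0
Step 2: declare e=11 at depth 0
Step 3: declare d=(read e)=11 at depth 0
Step 4: declare d=43 at depth 0
Step 5: enter scope (depth=1)
Step 6: exit scope (depth=0)
Step 7: enter scope (depth=1)
Step 8: declare d=14 at depth 1
Step 9: declare b=(read d)=14 at depth 1
Visible at query point: b=14 d=14 e=11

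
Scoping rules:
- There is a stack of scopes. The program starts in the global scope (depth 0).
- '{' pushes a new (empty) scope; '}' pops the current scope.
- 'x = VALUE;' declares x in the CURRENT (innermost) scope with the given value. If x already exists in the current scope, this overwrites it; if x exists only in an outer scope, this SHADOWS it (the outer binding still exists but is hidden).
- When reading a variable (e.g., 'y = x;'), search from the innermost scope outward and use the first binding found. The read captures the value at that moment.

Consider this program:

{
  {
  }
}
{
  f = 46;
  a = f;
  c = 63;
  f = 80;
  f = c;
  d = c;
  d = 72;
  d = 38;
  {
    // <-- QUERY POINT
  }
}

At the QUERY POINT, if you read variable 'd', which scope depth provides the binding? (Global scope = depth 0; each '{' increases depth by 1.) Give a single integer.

Answer: 1

Derivation:
Step 1: enter scope (depth=1)
Step 2: enter scope (depth=2)
Step 3: exit scope (depth=1)
Step 4: exit scope (depth=0)
Step 5: enter scope (depth=1)
Step 6: declare f=46 at depth 1
Step 7: declare a=(read f)=46 at depth 1
Step 8: declare c=63 at depth 1
Step 9: declare f=80 at depth 1
Step 10: declare f=(read c)=63 at depth 1
Step 11: declare d=(read c)=63 at depth 1
Step 12: declare d=72 at depth 1
Step 13: declare d=38 at depth 1
Step 14: enter scope (depth=2)
Visible at query point: a=46 c=63 d=38 f=63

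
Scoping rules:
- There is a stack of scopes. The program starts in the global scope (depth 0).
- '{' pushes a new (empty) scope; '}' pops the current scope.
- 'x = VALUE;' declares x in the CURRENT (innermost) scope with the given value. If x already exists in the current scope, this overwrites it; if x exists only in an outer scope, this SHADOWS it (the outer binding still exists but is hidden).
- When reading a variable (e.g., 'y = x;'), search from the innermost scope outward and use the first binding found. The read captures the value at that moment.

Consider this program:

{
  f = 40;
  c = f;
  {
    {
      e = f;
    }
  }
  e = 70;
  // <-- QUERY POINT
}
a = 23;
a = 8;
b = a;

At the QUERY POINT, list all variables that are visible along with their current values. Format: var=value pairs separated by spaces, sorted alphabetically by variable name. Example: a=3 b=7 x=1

Answer: c=40 e=70 f=40

Derivation:
Step 1: enter scope (depth=1)
Step 2: declare f=40 at depth 1
Step 3: declare c=(read f)=40 at depth 1
Step 4: enter scope (depth=2)
Step 5: enter scope (depth=3)
Step 6: declare e=(read f)=40 at depth 3
Step 7: exit scope (depth=2)
Step 8: exit scope (depth=1)
Step 9: declare e=70 at depth 1
Visible at query point: c=40 e=70 f=40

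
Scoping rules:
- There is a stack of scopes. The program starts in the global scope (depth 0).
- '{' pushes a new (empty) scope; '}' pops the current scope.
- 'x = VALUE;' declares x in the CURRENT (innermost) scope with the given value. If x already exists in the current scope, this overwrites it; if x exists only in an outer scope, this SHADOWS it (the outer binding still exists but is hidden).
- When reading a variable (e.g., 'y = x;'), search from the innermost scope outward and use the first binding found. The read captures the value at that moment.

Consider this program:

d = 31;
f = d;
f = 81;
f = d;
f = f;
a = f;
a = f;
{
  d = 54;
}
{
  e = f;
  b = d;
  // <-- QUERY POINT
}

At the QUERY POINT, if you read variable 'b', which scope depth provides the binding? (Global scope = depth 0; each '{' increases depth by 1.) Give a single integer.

Step 1: declare d=31 at depth 0
Step 2: declare f=(read d)=31 at depth 0
Step 3: declare f=81 at depth 0
Step 4: declare f=(read d)=31 at depth 0
Step 5: declare f=(read f)=31 at depth 0
Step 6: declare a=(read f)=31 at depth 0
Step 7: declare a=(read f)=31 at depth 0
Step 8: enter scope (depth=1)
Step 9: declare d=54 at depth 1
Step 10: exit scope (depth=0)
Step 11: enter scope (depth=1)
Step 12: declare e=(read f)=31 at depth 1
Step 13: declare b=(read d)=31 at depth 1
Visible at query point: a=31 b=31 d=31 e=31 f=31

Answer: 1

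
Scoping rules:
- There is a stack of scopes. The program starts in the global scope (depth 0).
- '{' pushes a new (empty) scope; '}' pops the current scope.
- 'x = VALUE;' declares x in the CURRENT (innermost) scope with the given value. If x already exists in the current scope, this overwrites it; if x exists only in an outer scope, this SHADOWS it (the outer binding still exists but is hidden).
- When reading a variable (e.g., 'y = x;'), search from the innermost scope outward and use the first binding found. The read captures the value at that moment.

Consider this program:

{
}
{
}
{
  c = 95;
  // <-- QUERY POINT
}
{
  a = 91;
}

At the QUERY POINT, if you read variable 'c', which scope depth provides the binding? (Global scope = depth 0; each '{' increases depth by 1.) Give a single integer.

Answer: 1

Derivation:
Step 1: enter scope (depth=1)
Step 2: exit scope (depth=0)
Step 3: enter scope (depth=1)
Step 4: exit scope (depth=0)
Step 5: enter scope (depth=1)
Step 6: declare c=95 at depth 1
Visible at query point: c=95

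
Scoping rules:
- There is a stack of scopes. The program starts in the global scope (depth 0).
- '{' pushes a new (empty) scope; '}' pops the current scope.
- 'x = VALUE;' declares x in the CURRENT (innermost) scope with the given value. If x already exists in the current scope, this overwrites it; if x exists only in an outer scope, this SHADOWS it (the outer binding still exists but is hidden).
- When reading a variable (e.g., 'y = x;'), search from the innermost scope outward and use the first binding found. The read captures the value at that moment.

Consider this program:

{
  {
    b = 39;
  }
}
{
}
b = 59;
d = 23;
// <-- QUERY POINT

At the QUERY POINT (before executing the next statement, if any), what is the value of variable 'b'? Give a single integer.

Step 1: enter scope (depth=1)
Step 2: enter scope (depth=2)
Step 3: declare b=39 at depth 2
Step 4: exit scope (depth=1)
Step 5: exit scope (depth=0)
Step 6: enter scope (depth=1)
Step 7: exit scope (depth=0)
Step 8: declare b=59 at depth 0
Step 9: declare d=23 at depth 0
Visible at query point: b=59 d=23

Answer: 59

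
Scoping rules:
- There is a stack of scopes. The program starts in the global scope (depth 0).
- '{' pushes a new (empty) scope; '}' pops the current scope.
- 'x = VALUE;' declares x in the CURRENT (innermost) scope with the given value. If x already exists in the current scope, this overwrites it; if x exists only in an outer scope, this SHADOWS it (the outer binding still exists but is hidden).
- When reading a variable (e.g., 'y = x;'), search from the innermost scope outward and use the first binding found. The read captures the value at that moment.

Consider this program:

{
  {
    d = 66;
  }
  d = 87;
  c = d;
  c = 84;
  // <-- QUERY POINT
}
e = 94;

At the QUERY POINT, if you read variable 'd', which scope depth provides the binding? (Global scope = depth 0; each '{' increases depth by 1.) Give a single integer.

Answer: 1

Derivation:
Step 1: enter scope (depth=1)
Step 2: enter scope (depth=2)
Step 3: declare d=66 at depth 2
Step 4: exit scope (depth=1)
Step 5: declare d=87 at depth 1
Step 6: declare c=(read d)=87 at depth 1
Step 7: declare c=84 at depth 1
Visible at query point: c=84 d=87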